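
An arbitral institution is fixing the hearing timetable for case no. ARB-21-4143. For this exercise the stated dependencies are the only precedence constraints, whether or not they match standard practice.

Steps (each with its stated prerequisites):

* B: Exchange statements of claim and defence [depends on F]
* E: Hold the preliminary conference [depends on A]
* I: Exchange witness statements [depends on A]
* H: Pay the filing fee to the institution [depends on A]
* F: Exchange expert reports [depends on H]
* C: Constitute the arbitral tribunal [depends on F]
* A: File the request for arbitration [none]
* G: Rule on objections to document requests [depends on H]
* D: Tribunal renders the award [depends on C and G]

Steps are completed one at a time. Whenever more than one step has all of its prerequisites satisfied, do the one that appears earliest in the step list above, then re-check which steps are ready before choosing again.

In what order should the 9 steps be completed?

A, E, I, H, F, B, C, G, D

Only A has no prerequisites, so it is first.
Now E, I and H have their prerequisites met. E is listed earlier, so E next.
I and H are both available; I is listed earlier → I.
H needed A, now all done → H.
Now F and G have their prerequisites met. F is listed earlier, so F next.
B and C now also ready, so the ready set is {B, C, G}; B is listed earlier → B.
C and G are both available; C is listed earlier → C.
G needed H, now all done → G.
D is the only step now ready → D.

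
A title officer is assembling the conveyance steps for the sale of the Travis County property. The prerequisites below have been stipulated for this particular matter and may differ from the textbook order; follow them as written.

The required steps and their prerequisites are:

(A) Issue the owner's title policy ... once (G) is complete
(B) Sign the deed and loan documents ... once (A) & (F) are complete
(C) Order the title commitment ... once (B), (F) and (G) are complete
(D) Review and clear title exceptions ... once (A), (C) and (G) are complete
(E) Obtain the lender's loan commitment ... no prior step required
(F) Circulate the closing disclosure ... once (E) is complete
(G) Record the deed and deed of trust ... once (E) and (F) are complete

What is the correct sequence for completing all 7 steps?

Only (E) has no prerequisites, so it is first.
Next only (F) has its prerequisites met → (F).
(G) needed (E) and (F), now all done → (G).
(A) needed (G), now all done → (A).
(B) is the only step now ready → (B).
(C) needed (B), (F) and (G), now all done → (C).
That leaves (D) as the only ready step → (D).

(E), (F), (G), (A), (B), (C), (D)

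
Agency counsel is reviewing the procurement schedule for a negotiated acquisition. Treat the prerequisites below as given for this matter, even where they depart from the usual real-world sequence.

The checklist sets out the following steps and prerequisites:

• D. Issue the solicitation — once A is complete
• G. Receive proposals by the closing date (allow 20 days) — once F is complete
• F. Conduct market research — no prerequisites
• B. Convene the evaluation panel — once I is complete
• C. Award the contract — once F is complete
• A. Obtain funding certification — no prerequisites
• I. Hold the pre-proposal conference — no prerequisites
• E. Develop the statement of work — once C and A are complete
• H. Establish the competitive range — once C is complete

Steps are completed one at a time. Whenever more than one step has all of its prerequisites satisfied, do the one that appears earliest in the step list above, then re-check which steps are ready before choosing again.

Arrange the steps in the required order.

F G C A D I B E H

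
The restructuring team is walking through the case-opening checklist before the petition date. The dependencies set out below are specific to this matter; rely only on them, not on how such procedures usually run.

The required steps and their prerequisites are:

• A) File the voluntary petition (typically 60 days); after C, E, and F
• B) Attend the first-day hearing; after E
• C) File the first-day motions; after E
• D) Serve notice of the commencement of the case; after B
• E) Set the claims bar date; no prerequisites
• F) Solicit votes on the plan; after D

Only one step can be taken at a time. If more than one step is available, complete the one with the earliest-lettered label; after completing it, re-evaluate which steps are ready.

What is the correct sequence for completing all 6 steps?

E has no prerequisites → E first.
Ready: B and C. B has the earlier label → B.
D now also ready, so the ready set is {C, D}; C has the earlier label → C.
That leaves D as the only ready step → D.
F is the only step now ready → F.
That leaves A as the only ready step → A.

E, B, C, D, F, A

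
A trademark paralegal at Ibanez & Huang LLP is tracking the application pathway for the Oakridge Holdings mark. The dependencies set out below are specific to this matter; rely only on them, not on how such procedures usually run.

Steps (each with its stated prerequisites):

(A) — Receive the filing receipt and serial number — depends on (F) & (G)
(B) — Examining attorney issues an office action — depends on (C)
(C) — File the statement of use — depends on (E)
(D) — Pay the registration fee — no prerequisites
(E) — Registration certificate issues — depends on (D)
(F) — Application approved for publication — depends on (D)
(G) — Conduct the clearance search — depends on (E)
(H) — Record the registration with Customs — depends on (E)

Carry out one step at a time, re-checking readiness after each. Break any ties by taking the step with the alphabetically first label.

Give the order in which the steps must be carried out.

(D) has no prerequisites → (D) first.
Now (E) and (F) have their prerequisites met. (E) has the earlier label, so (E) next.
Now (C), (F), (G) and (H) have their prerequisites met. (C) has the earlier label, so (C) next.
(B), (F), (G) and (H) are all available; (B) has the earlier label → (B).
Now (F), (G) and (H) have their prerequisites met. (F) has the earlier label, so (F) next.
Ready: (G) and (H). (G) has the earlier label → (G).
(A) now also ready, so the ready set is {(A), (H)}; (A) has the earlier label → (A).
(H) is the only step now ready → (H).

(D) → (E) → (C) → (B) → (F) → (G) → (A) → (H)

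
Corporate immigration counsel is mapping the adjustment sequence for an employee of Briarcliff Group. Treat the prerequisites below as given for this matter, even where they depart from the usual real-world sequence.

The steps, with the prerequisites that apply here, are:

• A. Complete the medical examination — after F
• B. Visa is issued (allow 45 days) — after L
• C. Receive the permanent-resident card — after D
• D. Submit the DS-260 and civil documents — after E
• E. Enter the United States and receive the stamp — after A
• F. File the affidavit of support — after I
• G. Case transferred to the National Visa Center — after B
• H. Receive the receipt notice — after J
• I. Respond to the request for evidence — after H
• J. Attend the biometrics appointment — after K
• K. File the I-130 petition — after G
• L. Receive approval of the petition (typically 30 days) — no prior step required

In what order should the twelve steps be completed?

Only L has no prerequisites, so it is first.
B needed L, now all done → B.
G is the only step now ready → G.
K needed G, now all done → K.
That leaves J as the only ready step → J.
H is the only step now ready → H.
I needed H, now all done → I.
F needed I, now all done → F.
A needed F, now all done → A.
E is the only step now ready → E.
That leaves D as the only ready step → D.
That leaves C as the only ready step → C.

L, B, G, K, J, H, I, F, A, E, D, C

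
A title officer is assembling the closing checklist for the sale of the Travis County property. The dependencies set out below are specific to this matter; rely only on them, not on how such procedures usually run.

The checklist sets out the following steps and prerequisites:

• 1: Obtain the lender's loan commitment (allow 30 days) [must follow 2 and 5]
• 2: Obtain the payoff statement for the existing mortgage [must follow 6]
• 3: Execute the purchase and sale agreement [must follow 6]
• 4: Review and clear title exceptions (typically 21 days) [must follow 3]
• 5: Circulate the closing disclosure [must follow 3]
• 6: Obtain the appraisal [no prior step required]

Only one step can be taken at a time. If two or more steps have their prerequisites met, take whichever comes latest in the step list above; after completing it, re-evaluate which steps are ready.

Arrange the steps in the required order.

Only 6 has no prerequisites, so it is first.
3 and 2 are both available; 3 is listed later → 3.
Now 5, 4 and 2 have their prerequisites met. 5 is listed later, so 5 next.
4 and 2 are both available; 4 is listed later → 4.
That leaves 2 as the only ready step → 2.
Next only 1 has its prerequisites met → 1.

6 3 5 4 2 1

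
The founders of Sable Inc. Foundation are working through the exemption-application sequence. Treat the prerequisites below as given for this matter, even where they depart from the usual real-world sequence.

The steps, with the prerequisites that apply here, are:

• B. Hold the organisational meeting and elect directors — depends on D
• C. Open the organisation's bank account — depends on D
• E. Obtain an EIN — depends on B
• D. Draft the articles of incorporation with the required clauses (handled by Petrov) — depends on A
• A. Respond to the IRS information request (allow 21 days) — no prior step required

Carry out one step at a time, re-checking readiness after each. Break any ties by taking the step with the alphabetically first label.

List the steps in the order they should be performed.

A, D, B, C, E

Only A has no prerequisites, so it is first.
That leaves D as the only ready step → D.
Now B and C have their prerequisites met. B has the earlier label, so B next.
E now also ready, so the ready set is {C, E}; C has the earlier label → C.
E needed B, now all done → E.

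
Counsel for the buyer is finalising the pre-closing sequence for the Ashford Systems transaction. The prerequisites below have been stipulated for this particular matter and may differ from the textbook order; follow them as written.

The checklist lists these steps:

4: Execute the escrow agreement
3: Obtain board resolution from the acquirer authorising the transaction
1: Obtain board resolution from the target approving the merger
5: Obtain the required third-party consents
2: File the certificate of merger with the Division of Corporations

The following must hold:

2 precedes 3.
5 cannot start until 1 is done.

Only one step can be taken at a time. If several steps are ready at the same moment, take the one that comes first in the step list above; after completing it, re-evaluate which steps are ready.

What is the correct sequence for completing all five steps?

4 → 1 → 5 → 2 → 3

Nothing is required for 4, 1 and 2. 4 is listed earlier → 4 first.
1 and 2 are both available; 1 is listed earlier → 1.
5 now also ready, so the ready set is {5, 2}; 5 is listed earlier → 5.
Next only 2 has its prerequisites met → 2.
3 needed 2, now all done → 3.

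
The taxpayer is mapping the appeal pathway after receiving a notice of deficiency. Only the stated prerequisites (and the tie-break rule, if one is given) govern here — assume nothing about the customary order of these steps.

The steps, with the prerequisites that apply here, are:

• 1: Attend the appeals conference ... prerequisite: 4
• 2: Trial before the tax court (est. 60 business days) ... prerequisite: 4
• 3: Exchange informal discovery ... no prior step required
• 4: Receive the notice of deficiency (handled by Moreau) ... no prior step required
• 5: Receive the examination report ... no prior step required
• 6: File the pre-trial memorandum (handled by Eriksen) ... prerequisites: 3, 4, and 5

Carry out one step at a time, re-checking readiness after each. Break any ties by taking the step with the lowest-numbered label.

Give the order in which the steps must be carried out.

3, 4 and 5 have no prerequisites; 3 has the earlier label, so 3 is first.
Now 4 and 5 have their prerequisites met. 4 has the earlier label, so 4 next.
Now 1, 2 and 5 have their prerequisites met. 1 has the earlier label, so 1 next.
Now 2 and 5 have their prerequisites met. 2 has the earlier label, so 2 next.
5 is the only step now ready → 5.
6 is the only step now ready → 6.

3 4 1 2 5 6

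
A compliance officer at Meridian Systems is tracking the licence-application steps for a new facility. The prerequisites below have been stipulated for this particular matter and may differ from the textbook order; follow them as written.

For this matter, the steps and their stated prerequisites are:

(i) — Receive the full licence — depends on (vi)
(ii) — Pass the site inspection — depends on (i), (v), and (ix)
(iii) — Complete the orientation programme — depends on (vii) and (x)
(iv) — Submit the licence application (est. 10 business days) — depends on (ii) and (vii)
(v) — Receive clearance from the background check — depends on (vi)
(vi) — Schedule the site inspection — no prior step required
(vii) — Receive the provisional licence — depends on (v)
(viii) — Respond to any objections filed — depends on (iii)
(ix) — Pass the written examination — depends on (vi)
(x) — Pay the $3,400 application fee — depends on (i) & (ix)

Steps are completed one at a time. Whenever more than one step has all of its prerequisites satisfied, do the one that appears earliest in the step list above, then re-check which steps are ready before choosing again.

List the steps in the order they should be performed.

(vi), (i), (v), (vii), (ix), (ii), (iv), (x), (iii), (viii)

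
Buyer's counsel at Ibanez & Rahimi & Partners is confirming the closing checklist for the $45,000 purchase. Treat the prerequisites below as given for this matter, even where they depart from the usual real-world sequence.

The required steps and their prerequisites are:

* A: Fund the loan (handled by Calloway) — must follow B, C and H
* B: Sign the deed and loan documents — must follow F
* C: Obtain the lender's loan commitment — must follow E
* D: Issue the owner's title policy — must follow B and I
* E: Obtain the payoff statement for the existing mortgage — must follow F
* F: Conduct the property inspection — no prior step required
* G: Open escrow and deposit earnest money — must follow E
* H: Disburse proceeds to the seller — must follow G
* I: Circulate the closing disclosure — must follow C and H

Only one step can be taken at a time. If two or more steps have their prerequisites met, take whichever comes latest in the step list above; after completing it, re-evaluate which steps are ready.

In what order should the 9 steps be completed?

F, E, G, H, C, I, B, D, A

F is the only step with nothing outstanding, so it goes first.
E and B are both available; E is listed later → E.
Ready: G, C and B. G is listed later → G.
H now also ready, so the ready set is {H, C, B}; H is listed later → H.
Now C and B have their prerequisites met. C is listed later, so C next.
I now also ready, so the ready set is {I, B}; I is listed later → I.
B needed F, now all done → B.
Ready: D and A. D is listed later → D.
That leaves A as the only ready step → A.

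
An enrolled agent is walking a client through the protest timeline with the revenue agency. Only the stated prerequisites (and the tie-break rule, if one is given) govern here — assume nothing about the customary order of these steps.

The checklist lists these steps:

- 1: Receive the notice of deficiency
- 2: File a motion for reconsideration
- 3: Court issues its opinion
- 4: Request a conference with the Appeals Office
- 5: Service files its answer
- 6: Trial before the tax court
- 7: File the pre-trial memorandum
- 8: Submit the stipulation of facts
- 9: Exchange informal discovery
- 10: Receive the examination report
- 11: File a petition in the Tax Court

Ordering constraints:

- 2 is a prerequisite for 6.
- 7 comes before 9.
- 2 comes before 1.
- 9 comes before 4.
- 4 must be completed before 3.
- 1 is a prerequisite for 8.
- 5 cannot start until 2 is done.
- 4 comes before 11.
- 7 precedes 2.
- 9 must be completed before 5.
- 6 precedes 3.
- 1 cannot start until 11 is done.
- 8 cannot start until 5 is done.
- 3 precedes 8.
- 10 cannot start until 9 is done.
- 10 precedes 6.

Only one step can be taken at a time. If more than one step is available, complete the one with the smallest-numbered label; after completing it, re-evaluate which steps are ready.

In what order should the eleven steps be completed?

7 2 9 4 5 10 6 3 11 1 8

7 has no prerequisites → 7 first.
2 and 9 are both available; 2 has the earlier label → 2.
9 needed 7, now all done → 9.
Now 4, 5 and 10 have their prerequisites met. 4 has the earlier label, so 4 next.
5, 10 and 11 are all available; 5 has the earlier label → 5.
10 and 11 are both available; 10 has the earlier label → 10.
6 now also ready, so the ready set is {6, 11}; 6 has the earlier label → 6.
Ready: 3 and 11. 3 has the earlier label → 3.
11 is the only step now ready → 11.
1 needed 2 and 11, now all done → 1.
8 is the only step now ready → 8.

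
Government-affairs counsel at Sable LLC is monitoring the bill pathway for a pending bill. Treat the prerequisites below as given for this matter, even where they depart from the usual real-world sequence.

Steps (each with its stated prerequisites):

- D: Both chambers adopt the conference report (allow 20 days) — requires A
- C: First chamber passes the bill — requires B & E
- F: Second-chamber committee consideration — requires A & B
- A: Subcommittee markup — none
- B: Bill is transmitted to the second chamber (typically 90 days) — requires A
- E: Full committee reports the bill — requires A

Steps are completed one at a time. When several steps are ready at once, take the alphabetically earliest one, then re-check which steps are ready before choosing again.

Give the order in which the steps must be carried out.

A is the only step with nothing outstanding, so it goes first.
Ready: B, D and E. B has the earlier label → B.
Ready: D, E and F. D has the earlier label → D.
Ready: E and F. E has the earlier label → E.
C and F are both available; C has the earlier label → C.
F needed A and B, now all done → F.

A, B, D, E, C, F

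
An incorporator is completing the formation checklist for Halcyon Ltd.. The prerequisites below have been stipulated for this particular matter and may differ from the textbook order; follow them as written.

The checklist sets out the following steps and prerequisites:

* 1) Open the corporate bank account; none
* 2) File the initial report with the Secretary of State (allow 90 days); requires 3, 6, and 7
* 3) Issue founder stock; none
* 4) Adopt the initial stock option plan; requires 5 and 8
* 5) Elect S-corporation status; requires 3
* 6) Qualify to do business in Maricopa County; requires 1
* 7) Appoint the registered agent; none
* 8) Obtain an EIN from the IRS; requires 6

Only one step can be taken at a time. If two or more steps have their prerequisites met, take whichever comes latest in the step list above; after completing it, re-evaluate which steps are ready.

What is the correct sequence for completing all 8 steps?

Nothing is required for 7, 3 and 1. 7 is listed later → 7 first.
3 and 1 are both available; 3 is listed later → 3.
5 now also ready, so the ready set is {5, 1}; 5 is listed later → 5.
That leaves 1 as the only ready step → 1.
6 needed 1, now all done → 6.
Now 8 and 2 have their prerequisites met. 8 is listed later, so 8 next.
Now 4 and 2 have their prerequisites met. 4 is listed later, so 4 next.
Next only 2 has its prerequisites met → 2.

7 → 3 → 5 → 1 → 6 → 8 → 4 → 2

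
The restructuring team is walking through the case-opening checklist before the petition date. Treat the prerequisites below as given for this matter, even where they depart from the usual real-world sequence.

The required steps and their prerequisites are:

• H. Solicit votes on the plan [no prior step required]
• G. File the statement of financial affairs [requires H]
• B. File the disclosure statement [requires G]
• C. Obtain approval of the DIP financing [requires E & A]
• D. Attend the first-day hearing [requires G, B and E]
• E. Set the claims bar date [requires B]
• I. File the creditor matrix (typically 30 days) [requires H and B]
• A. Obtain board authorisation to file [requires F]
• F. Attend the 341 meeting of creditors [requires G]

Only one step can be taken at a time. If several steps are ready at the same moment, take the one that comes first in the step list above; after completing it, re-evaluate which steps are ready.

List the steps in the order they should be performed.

Only H has no prerequisites, so it is first.
That leaves G as the only ready step → G.
Now B and F have their prerequisites met. B is listed earlier, so B next.
E and I now also ready, so the ready set is {E, I, F}; E is listed earlier → E.
D now also ready, so the ready set is {D, I, F}; D is listed earlier → D.
Now I and F have their prerequisites met. I is listed earlier, so I next.
F needed G, now all done → F.
A is the only step now ready → A.
C needed E and A, now all done → C.

H → G → B → E → D → I → F → A → C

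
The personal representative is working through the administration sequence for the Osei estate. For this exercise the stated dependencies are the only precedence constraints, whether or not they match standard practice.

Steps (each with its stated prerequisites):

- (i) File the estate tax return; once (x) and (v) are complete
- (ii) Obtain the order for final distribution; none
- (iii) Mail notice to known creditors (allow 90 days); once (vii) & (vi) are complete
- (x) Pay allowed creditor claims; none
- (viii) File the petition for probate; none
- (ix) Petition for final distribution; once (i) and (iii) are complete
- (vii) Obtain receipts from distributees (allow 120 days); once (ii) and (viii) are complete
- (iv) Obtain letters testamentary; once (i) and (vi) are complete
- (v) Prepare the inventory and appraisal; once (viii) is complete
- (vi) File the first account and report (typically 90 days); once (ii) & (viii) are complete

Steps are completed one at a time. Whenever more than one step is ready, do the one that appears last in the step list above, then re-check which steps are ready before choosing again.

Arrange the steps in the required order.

(viii), (x) and (ii) have no prerequisites; (viii) is listed later, so (viii) is first.
(v) now also ready, so the ready set is {(v), (x), (ii)}; (v) is listed later → (v).
Now (x) and (ii) have their prerequisites met. (x) is listed later, so (x) next.
(i) now also ready, so the ready set is {(ii), (i)}; (ii) is listed later → (ii).
(vi) and (vii) now also ready, so the ready set is {(vi), (vii), (i)}; (vi) is listed later → (vi).
Ready: (vii) and (i). (vii) is listed later → (vii).
(iii) and (i) are both available; (iii) is listed later → (iii).
Next only (i) has its prerequisites met → (i).
Now (iv) and (ix) have their prerequisites met. (iv) is listed later, so (iv) next.
(ix) needed (iii) and (i), now all done → (ix).

(viii) → (v) → (x) → (ii) → (vi) → (vii) → (iii) → (i) → (iv) → (ix)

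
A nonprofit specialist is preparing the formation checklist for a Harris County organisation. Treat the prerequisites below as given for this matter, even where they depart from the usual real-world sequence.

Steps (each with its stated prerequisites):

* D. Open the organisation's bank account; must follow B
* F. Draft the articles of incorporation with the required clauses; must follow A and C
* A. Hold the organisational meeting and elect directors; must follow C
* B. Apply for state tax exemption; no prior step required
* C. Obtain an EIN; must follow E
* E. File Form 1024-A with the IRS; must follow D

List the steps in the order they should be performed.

Only B has no prerequisites, so it is first.
D is the only step now ready → D.
E needed D, now all done → E.
C needed E, now all done → C.
A needed C, now all done → A.
F is the only step now ready → F.

B, D, E, C, A, F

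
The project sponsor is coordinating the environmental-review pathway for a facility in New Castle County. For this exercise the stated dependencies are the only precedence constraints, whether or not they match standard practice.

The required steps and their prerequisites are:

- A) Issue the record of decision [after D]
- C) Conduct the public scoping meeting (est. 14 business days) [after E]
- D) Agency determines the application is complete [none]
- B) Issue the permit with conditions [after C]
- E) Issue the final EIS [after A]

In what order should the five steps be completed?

D has no prerequisites → D first.
A needed D, now all done → A.
E needed A, now all done → E.
That leaves C as the only ready step → C.
That leaves B as the only ready step → B.

D, A, E, C, B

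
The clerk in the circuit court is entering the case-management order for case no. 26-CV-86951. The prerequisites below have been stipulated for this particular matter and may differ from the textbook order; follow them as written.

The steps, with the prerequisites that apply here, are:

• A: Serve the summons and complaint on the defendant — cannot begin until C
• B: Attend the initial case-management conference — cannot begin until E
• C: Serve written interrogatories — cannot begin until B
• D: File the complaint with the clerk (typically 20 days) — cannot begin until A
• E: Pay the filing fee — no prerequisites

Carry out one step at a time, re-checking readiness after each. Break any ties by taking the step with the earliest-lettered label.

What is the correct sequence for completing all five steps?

E B C A D

Only E has no prerequisites, so it is first.
That leaves B as the only ready step → B.
C needed B, now all done → C.
A is the only step now ready → A.
Next only D has its prerequisites met → D.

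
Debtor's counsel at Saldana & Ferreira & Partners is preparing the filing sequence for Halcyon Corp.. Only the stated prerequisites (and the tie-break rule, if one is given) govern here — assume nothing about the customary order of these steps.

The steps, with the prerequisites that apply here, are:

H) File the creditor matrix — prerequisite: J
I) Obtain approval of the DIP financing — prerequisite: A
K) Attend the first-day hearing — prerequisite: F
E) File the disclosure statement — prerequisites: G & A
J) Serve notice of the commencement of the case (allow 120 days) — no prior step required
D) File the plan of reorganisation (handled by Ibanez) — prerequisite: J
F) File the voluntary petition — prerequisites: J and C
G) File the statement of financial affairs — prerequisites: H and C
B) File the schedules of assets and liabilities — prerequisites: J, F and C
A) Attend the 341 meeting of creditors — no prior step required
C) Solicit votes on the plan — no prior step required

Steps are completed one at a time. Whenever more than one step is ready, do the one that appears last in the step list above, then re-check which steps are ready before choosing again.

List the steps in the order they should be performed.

C, A, J, F, B, D, K, I, H, G, E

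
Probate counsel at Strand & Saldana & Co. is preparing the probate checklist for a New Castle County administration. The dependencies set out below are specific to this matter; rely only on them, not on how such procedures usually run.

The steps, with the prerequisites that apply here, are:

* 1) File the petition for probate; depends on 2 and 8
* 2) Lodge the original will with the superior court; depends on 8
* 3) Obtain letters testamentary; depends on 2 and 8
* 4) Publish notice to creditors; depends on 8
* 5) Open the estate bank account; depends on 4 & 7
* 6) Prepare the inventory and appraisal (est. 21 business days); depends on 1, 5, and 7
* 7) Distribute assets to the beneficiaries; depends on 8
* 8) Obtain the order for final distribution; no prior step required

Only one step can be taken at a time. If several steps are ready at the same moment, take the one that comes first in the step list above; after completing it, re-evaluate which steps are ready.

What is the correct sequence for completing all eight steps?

8 is the only step with nothing outstanding, so it goes first.
2, 4 and 7 are all available; 2 is listed earlier → 2.
1 and 3 now also ready, so the ready set is {1, 3, 4, 7}; 1 is listed earlier → 1.
Ready: 3, 4 and 7. 3 is listed earlier → 3.
4 and 7 are both available; 4 is listed earlier → 4.
7 needed 8, now all done → 7.
5 needed 4 and 7, now all done → 5.
That leaves 6 as the only ready step → 6.

8, 2, 1, 3, 4, 7, 5, 6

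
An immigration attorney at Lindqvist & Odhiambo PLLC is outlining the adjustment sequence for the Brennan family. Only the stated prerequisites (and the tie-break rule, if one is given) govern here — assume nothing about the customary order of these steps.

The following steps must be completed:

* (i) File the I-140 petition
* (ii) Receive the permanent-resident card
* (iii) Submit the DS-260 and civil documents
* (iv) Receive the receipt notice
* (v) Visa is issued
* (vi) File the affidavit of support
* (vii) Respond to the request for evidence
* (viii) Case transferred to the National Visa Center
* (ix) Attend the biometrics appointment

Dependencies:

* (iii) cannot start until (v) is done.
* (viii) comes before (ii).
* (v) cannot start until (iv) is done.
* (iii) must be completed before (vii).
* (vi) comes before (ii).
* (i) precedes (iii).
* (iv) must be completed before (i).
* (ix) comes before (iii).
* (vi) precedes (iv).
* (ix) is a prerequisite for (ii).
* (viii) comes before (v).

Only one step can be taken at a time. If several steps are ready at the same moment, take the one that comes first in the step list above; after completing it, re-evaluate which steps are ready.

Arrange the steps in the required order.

(vi) → (iv) → (i) → (viii) → (v) → (ix) → (ii) → (iii) → (vii)

(vi), (viii) and (ix) have no prerequisites; (vi) is listed earlier, so (vi) is first.
Now (iv), (viii) and (ix) have their prerequisites met. (iv) is listed earlier, so (iv) next.
(i) now also ready, so the ready set is {(i), (viii), (ix)}; (i) is listed earlier → (i).
Now (viii) and (ix) have their prerequisites met. (viii) is listed earlier, so (viii) next.
(v) and (ix) are both available; (v) is listed earlier → (v).
That leaves (ix) as the only ready step → (ix).
Now (ii) and (iii) have their prerequisites met. (ii) is listed earlier, so (ii) next.
(iii) is the only step now ready → (iii).
(vii) is the only step now ready → (vii).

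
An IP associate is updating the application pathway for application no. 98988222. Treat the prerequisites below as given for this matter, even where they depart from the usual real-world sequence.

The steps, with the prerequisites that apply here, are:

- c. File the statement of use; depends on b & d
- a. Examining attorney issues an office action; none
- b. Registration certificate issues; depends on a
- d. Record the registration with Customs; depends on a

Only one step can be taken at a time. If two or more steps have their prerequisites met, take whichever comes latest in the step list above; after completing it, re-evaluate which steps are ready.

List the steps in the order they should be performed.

a d b c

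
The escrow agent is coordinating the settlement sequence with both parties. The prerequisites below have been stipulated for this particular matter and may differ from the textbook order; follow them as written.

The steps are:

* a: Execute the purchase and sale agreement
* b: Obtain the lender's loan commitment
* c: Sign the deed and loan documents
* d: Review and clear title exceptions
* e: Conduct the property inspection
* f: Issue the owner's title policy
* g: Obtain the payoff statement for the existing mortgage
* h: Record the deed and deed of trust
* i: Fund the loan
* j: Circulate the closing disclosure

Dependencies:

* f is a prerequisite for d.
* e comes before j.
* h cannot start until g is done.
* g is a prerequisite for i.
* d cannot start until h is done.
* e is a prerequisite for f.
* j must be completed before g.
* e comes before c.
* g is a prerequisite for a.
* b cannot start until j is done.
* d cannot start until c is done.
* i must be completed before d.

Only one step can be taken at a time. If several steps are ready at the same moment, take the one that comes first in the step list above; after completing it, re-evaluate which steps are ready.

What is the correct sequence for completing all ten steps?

Only e has no prerequisites, so it is first.
c, f and j are all available; c is listed earlier → c.
Now f and j have their prerequisites met. f is listed earlier, so f next.
That leaves j as the only ready step → j.
Ready: b and g. b is listed earlier → b.
g is the only step now ready → g.
Now a, h and i have their prerequisites met. a is listed earlier, so a next.
Ready: h and i. h is listed earlier → h.
i needed g, now all done → i.
That leaves d as the only ready step → d.

e, c, f, j, b, g, a, h, i, d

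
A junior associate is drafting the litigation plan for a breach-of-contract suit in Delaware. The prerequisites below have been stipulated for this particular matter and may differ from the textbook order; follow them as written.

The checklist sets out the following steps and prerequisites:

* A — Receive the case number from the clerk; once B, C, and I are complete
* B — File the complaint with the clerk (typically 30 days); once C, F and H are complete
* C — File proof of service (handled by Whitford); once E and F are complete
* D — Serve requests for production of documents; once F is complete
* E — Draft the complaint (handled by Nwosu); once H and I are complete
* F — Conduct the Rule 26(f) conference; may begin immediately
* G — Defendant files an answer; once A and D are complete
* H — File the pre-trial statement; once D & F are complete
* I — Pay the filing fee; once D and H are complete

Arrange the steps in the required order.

F → D → H → I → E → C → B → A → G

Only F has no prerequisites, so it is first.
D is the only step now ready → D.
H is the only step now ready → H.
Next only I has its prerequisites met → I.
E is the only step now ready → E.
C needed E and F, now all done → C.
That leaves B as the only ready step → B.
A is the only step now ready → A.
G needed A and D, now all done → G.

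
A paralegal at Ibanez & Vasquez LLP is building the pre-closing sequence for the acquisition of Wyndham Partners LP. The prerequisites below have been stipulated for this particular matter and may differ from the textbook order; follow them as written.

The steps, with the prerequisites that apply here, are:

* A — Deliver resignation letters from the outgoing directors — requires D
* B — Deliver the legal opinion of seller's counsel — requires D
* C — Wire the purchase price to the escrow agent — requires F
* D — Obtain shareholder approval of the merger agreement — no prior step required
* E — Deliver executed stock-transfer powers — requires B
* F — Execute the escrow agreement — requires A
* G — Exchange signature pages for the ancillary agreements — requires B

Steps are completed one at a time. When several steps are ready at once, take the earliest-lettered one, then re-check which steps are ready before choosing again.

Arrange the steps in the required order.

D, A, B, E, F, C, G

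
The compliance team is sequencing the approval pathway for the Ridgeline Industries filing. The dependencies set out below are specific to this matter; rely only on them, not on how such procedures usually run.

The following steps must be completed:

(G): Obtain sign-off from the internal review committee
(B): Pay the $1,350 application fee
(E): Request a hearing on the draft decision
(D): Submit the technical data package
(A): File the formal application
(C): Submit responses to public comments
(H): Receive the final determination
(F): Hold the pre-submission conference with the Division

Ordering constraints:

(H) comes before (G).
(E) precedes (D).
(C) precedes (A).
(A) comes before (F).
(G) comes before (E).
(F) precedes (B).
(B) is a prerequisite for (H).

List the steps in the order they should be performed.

(C), (A), (F), (B), (H), (G), (E), (D)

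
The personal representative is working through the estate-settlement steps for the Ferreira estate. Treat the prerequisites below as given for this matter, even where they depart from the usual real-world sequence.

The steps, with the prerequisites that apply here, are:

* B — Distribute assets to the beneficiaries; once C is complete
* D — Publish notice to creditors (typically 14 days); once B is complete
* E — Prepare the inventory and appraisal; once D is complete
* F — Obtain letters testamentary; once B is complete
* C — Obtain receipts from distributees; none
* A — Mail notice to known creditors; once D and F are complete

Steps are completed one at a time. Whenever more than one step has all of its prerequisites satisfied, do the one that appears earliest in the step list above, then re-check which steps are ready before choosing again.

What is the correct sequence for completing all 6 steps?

C is the only step with nothing outstanding, so it goes first.
B needed C, now all done → B.
Ready: D and F. D is listed earlier → D.
Now E and F have their prerequisites met. E is listed earlier, so E next.
F needed B, now all done → F.
A needed D and F, now all done → A.

C, B, D, E, F, A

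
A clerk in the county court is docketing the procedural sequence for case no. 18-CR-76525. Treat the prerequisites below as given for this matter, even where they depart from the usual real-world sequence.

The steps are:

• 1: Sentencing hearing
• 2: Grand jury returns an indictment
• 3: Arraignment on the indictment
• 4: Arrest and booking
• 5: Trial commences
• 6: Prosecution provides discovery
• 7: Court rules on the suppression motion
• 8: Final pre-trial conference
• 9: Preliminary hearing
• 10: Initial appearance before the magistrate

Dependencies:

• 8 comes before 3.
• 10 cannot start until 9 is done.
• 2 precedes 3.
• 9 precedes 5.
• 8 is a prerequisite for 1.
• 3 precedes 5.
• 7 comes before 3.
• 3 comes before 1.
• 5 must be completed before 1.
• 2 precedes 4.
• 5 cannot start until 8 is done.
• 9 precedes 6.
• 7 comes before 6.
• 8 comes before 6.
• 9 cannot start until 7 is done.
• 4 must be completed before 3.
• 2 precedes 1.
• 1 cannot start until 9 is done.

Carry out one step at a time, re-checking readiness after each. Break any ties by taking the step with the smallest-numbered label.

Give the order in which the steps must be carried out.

2 → 4 → 7 → 8 → 3 → 9 → 5 → 1 → 6 → 10

Nothing is required for 2, 7 and 8. 2 has the earlier label → 2 first.
4 now also ready, so the ready set is {4, 7, 8}; 4 has the earlier label → 4.
Now 7 and 8 have their prerequisites met. 7 has the earlier label, so 7 next.
8 and 9 are both available; 8 has the earlier label → 8.
3 now also ready, so the ready set is {3, 9}; 3 has the earlier label → 3.
9 is the only step now ready → 9.
5, 6 and 10 are all available; 5 has the earlier label → 5.
1 now also ready, so the ready set is {1, 6, 10}; 1 has the earlier label → 1.
Ready: 6 and 10. 6 has the earlier label → 6.
10 is the only step now ready → 10.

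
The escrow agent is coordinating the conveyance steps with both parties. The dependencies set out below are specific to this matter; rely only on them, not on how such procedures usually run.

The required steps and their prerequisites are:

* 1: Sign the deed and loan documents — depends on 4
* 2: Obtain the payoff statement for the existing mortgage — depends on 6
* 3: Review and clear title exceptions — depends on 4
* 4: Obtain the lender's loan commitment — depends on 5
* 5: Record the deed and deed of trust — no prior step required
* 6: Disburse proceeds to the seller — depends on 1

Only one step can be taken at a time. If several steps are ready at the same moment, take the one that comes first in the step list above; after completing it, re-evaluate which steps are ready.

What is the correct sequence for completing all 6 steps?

Only 5 has no prerequisites, so it is first.
That leaves 4 as the only ready step → 4.
Now 1 and 3 have their prerequisites met. 1 is listed earlier, so 1 next.
6 now also ready, so the ready set is {3, 6}; 3 is listed earlier → 3.
Next only 6 has its prerequisites met → 6.
2 is the only step now ready → 2.

5, 4, 1, 3, 6, 2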